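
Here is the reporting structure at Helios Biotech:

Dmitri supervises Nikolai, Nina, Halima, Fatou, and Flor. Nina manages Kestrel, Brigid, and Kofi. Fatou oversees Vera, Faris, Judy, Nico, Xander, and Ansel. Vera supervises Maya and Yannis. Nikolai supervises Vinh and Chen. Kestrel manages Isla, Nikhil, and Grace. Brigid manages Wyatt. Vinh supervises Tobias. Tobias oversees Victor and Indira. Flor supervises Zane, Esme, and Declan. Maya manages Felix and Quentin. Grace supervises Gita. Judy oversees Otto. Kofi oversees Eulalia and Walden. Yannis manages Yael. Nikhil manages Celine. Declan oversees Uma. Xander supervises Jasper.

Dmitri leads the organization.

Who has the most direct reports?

Direct-report counts: Dmitri has 5; Flor has 3; Declan has 1; Nikolai has 2; Vinh has 1; Tobias has 2; Fatou has 6; Xander has 1; Judy has 1; Vera has 2; Yannis has 1; Maya has 2; Nina has 3; Kofi has 2; Brigid has 1; Kestrel has 3; Nikhil has 1; Grace has 1. The largest is 6, held by Fatou.

Fatou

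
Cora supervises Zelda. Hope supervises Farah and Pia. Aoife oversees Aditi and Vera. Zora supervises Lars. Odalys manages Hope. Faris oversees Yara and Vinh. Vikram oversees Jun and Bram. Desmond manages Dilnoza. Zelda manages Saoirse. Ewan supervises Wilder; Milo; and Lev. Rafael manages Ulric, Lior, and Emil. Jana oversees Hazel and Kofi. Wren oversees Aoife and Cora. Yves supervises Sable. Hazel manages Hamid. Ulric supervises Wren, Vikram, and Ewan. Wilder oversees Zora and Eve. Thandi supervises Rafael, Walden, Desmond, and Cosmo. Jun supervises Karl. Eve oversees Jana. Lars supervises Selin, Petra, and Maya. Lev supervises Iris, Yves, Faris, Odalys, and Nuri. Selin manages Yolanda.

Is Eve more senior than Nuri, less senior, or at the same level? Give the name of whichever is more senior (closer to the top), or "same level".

same level

Both Eve and Nuri are 5 levels below Thandi.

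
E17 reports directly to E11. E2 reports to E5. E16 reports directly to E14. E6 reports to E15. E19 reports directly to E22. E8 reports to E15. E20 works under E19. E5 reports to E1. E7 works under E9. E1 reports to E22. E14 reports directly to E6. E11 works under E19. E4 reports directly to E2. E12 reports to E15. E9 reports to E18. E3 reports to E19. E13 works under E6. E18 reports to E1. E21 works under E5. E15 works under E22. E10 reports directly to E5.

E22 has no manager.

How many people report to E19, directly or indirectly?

E19 directly manages E11, E3, E20. Under E11: E17 (1). E3 has no reports. E20 has no reports. So E19's organization is 3 direct reports plus everyone under them: 2 + 1 + 1 = 4.

4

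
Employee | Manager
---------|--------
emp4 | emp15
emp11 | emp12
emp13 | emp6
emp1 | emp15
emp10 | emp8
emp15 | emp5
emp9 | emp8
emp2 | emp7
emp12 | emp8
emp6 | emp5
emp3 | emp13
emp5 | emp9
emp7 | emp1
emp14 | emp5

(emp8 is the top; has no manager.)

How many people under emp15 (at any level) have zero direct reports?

2

The people in emp15's organization with no one reporting to them are emp2, emp4. That is 2.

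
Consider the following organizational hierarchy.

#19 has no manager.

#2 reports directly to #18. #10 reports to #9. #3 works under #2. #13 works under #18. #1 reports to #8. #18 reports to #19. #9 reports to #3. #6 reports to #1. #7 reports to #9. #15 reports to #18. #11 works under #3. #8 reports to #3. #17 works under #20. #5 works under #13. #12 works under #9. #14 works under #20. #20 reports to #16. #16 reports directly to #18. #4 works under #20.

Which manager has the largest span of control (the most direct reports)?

#18

Direct-report counts: #19 has 1; #18 has 4; #13 has 1; #16 has 1; #20 has 3; #2 has 1; #3 has 3; #8 has 1; #1 has 1; #9 has 3. The largest is 4, held by #18.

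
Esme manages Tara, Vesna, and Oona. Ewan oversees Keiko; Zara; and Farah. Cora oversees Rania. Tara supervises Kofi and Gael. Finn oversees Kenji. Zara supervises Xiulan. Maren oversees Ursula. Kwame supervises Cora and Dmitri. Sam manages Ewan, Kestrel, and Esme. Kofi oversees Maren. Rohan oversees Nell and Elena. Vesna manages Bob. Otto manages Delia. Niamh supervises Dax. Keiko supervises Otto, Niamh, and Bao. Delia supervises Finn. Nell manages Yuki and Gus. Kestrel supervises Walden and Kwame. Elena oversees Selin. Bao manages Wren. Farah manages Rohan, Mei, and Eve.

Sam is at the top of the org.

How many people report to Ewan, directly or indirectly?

20

Ewan directly manages Farah, Keiko, Zara. Under Farah: Eve, Mei, Rohan, Elena, Selin, Nell, Gus, Yuki (8). Under Keiko: Otto, Delia, Finn, Kenji, Niamh, Dax, Bao, Wren (8). Under Zara: Xiulan (1). So Ewan's organization is 3 direct reports plus everyone under them: 9 + 9 + 2 = 20.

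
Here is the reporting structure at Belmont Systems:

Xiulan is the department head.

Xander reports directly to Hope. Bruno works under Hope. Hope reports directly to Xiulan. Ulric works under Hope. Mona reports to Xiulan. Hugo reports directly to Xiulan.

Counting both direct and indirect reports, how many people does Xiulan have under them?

Xiulan directly manages Hugo, Mona, Hope. Hugo has no reports. Mona has no reports. Under Hope: Bruno, Xander, Ulric (3). So Xiulan's organization is 3 direct reports plus everyone under them: 1 + 1 + 4 = 6.

6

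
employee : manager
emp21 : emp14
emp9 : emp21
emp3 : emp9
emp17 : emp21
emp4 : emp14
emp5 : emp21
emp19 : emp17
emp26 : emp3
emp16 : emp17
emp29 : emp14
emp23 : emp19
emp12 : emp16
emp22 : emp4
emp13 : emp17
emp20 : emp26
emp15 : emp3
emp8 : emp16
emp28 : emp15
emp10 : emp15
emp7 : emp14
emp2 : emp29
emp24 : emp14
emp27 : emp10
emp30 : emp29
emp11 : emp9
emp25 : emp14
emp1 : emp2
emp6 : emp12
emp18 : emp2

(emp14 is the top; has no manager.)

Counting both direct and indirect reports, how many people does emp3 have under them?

6

emp3 directly manages emp26, emp15. Under emp26: emp20 (1). Under emp15: emp10, emp27, emp28 (3). So emp3's organization is 2 direct reports plus everyone under them: 2 + 4 = 6.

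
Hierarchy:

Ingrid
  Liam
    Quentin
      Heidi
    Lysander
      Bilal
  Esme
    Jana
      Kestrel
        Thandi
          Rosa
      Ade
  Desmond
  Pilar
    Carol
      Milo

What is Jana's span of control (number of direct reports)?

Jana directly manages Kestrel, Ade. That is 2 direct reports.

2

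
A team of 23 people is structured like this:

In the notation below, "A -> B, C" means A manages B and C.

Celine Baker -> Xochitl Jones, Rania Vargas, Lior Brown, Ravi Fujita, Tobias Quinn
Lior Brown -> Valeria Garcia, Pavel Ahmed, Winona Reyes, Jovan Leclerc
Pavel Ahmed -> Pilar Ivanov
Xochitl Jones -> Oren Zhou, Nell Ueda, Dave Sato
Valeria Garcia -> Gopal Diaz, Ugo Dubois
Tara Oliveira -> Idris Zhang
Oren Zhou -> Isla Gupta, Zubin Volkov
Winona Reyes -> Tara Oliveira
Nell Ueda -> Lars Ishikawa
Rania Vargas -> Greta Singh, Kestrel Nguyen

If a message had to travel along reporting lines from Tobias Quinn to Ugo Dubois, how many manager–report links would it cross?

4

Tobias Quinn is 1 level below Celine Baker, and Ugo Dubois is 3 levels below Celine Baker (their lowest common manager). The shortest path runs up from Tobias Quinn to Celine Baker and back down to Ugo Dubois: 1 + 3 = 4 links.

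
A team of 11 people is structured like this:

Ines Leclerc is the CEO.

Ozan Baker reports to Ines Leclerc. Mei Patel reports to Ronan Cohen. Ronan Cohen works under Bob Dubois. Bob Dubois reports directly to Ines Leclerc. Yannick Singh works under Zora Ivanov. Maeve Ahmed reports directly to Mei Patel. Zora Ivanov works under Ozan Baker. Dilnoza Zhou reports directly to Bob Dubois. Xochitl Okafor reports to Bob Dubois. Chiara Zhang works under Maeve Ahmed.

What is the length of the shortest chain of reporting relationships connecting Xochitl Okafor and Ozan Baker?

3

Xochitl Okafor is 2 levels below Ines Leclerc, and Ozan Baker is 1 level below Ines Leclerc (their lowest common manager). The shortest path runs up from Xochitl Okafor to Ines Leclerc and back down to Ozan Baker: 2 + 1 = 3 links.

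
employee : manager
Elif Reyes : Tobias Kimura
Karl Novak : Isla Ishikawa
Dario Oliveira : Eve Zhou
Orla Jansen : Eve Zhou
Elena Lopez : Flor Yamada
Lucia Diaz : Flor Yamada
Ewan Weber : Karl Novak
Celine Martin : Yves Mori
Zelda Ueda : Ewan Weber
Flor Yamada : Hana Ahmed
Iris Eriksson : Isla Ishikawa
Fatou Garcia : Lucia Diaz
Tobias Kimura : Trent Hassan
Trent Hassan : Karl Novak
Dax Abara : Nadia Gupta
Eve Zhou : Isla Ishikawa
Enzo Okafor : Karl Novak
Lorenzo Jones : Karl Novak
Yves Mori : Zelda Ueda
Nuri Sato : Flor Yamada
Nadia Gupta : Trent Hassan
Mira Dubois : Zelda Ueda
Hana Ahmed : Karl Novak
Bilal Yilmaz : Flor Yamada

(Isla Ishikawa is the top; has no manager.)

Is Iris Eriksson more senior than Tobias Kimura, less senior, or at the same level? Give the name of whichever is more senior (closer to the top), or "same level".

Iris Eriksson

Iris Eriksson is 1 level below Isla Ishikawa; Tobias Kimura is 3. Iris Eriksson is higher.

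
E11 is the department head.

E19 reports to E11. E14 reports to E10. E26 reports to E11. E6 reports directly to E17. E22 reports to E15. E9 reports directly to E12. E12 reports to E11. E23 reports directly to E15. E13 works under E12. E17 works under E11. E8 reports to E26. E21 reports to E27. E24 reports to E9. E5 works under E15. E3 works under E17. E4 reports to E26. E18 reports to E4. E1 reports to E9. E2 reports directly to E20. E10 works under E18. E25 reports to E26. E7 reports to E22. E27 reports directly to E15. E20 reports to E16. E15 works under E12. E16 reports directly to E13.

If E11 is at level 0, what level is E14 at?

Chain from E14 up to E11: E14 → E10 → E18 → E4 → E26 → E11. That is 5 steps up, so E14 is 5 levels below E11.

5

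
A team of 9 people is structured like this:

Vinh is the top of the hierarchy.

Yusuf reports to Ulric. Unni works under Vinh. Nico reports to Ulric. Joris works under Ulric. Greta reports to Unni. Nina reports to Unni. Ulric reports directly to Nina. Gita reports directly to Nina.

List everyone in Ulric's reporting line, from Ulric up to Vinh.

Ulric -> Nina -> Unni -> Vinh

Ulric reports to Nina. Nina reports to Unni. Unni reports to Vinh. Vinh is at the top.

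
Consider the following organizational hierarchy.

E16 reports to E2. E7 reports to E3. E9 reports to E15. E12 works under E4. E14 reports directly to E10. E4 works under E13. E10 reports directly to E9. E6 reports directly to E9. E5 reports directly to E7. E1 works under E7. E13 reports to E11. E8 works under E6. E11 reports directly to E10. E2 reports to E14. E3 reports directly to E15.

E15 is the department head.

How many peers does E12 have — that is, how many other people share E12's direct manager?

0

E12 reports to E4, and E4 has no other direct reports. E12 has 0 peers.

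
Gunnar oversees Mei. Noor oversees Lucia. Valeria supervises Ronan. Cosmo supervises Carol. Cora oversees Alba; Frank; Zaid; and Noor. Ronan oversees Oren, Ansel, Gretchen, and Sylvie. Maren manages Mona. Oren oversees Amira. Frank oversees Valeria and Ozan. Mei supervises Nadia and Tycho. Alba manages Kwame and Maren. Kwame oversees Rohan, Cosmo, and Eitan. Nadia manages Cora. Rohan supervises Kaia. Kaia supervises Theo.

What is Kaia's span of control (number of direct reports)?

Kaia directly manages Theo. That is 1 direct report.

1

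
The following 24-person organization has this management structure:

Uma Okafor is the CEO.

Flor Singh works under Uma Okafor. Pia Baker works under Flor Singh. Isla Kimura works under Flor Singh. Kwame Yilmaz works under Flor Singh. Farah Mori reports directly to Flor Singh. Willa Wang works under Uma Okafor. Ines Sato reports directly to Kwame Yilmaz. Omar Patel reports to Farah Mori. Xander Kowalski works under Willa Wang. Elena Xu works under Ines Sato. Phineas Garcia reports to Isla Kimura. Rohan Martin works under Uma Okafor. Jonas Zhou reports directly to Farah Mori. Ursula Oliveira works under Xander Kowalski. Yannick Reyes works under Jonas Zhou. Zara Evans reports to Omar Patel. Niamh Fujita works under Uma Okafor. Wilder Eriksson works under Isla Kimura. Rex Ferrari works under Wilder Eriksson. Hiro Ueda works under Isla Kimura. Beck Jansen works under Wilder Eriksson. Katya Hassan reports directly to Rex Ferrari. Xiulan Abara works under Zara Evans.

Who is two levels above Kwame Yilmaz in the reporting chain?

Kwame Yilmaz reports to Flor Singh, and Flor Singh reports to Uma Okafor. So Kwame Yilmaz's skip-level manager is Uma Okafor.

Uma Okafor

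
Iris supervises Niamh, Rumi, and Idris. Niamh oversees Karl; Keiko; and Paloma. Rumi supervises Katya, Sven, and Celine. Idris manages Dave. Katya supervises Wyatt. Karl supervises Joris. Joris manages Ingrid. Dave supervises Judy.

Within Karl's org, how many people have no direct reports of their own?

The only person in Karl's organization with no one reporting to them is Ingrid. That is 1.

1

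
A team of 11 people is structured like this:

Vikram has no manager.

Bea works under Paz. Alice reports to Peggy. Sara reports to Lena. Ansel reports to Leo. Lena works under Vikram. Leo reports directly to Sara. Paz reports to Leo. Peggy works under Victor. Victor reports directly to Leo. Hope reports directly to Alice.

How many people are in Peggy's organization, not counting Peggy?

2

Peggy directly manages Alice. Under Alice: Hope (1). That's 2 in total.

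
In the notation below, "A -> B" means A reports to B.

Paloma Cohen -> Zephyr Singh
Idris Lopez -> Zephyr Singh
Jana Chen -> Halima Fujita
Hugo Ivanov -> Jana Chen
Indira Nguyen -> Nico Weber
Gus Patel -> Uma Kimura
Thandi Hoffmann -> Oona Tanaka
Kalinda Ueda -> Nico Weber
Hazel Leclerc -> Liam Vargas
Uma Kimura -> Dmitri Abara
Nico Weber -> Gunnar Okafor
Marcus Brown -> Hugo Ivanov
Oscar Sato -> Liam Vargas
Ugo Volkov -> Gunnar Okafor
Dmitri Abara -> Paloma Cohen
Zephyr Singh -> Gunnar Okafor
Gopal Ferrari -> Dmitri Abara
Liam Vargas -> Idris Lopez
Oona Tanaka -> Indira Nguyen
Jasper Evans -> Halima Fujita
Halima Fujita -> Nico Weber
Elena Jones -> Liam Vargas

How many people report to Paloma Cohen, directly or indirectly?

4

Paloma Cohen directly manages Dmitri Abara. Under Dmitri Abara: Gopal Ferrari, Uma Kimura, Gus Patel (3). That's 4 in total.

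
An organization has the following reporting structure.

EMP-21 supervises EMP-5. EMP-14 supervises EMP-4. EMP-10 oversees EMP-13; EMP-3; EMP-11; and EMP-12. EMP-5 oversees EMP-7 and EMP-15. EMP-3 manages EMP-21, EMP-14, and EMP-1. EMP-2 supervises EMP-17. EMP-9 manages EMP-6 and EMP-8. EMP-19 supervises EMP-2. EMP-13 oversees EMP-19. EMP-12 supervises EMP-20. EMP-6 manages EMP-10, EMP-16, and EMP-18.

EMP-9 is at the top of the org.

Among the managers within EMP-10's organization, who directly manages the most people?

Direct-report counts within EMP-10's organization: EMP-10 has 4; EMP-12 has 1; EMP-3 has 3; EMP-14 has 1; EMP-21 has 1; EMP-5 has 2; EMP-13 has 1; EMP-19 has 1; EMP-2 has 1. The largest is 4, held by EMP-10.

EMP-10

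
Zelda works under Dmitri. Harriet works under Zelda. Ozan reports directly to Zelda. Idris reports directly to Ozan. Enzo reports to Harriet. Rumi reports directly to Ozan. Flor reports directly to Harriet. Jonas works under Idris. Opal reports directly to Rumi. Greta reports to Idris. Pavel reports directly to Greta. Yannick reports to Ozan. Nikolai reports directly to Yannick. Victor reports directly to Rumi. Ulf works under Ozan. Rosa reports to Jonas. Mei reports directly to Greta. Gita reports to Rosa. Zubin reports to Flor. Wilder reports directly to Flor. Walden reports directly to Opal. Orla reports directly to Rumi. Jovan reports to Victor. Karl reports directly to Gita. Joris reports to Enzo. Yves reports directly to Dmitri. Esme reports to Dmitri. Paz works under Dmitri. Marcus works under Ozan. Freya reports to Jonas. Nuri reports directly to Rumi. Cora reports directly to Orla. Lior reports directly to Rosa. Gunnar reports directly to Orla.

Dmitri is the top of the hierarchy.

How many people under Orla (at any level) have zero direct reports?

The people in Orla's organization with no one reporting to them are Gunnar, Cora. That is 2.

2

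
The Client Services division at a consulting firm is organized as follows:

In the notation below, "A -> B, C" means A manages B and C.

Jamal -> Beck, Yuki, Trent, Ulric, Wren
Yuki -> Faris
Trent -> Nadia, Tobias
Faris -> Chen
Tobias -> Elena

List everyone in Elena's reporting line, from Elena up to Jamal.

Elena reports to Tobias. Tobias reports to Trent. Trent reports to Jamal. Jamal is at the top.

Elena -> Tobias -> Trent -> Jamal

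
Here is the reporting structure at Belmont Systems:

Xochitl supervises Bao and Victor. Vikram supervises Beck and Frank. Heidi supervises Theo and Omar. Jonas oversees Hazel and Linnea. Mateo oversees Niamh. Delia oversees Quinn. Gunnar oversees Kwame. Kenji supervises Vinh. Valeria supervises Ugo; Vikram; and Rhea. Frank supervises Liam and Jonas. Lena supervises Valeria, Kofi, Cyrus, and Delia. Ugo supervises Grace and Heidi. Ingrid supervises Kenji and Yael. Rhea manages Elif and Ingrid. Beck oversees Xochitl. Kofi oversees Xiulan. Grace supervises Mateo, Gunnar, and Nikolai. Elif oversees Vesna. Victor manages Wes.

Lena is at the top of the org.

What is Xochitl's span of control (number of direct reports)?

2

Xochitl directly manages Bao, Victor. That is 2 direct reports.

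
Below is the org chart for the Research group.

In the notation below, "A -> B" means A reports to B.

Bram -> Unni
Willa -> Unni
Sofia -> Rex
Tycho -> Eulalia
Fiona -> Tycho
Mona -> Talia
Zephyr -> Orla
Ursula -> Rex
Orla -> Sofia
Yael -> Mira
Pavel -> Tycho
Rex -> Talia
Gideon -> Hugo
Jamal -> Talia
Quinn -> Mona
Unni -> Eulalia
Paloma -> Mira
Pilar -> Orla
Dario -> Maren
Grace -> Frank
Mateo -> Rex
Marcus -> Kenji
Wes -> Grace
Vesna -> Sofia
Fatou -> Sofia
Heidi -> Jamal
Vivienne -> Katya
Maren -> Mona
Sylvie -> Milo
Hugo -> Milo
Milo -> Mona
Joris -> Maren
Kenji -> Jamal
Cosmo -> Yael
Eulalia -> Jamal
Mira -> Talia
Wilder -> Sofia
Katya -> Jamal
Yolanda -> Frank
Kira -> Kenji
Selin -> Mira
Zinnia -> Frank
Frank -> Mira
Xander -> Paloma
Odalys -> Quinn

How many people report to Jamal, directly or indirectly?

13

Jamal directly manages Katya, Kenji, Eulalia, Heidi. Under Katya: Vivienne (1). Under Kenji: Marcus, Kira (2). Under Eulalia: Tycho, Fiona, Pavel, Unni, Willa, Bram (6). Heidi has no reports. So Jamal's organization is 4 direct reports plus everyone under them: 2 + 3 + 7 + 1 = 13.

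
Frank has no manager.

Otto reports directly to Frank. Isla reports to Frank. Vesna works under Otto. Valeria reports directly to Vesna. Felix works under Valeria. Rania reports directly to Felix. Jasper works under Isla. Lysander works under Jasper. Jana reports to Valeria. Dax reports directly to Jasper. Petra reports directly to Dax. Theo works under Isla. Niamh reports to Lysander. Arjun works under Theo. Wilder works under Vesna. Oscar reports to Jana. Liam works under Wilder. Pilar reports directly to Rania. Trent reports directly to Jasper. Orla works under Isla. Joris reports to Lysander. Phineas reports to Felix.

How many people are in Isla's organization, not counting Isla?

Isla directly manages Jasper, Theo, Orla. Under Jasper: Trent, Dax, Petra, Lysander, Joris, Niamh (6). Under Theo: Arjun (1). Orla has no reports. So Isla's organization is 3 direct reports plus everyone under them: 7 + 2 + 1 = 10.

10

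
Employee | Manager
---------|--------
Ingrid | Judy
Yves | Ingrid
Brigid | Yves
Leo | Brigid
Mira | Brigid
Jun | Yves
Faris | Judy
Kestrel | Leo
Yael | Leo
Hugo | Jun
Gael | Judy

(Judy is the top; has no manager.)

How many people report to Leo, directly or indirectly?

Leo directly manages Kestrel, Yael. Kestrel has no reports. Yael has no reports. So Leo's organization is 2 direct reports plus everyone under them: 1 + 1 = 2.

2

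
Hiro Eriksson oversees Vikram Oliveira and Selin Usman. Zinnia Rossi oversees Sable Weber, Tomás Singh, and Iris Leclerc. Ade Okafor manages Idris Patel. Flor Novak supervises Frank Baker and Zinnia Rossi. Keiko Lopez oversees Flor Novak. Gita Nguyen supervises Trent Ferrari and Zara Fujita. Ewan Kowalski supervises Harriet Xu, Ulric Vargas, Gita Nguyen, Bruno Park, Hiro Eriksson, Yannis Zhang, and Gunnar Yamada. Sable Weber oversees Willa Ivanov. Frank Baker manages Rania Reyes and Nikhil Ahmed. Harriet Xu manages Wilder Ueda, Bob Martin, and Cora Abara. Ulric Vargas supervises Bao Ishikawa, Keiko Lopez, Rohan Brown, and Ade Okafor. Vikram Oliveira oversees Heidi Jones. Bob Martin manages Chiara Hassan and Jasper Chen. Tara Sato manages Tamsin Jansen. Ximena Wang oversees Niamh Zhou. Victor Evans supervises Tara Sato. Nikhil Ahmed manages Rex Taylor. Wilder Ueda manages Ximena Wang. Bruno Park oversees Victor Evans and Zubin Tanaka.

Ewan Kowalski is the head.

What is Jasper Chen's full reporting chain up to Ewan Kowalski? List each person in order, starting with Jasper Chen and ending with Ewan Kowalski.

Jasper Chen -> Bob Martin -> Harriet Xu -> Ewan Kowalski

Jasper Chen reports to Bob Martin. Bob Martin reports to Harriet Xu. Harriet Xu reports to Ewan Kowalski. Ewan Kowalski is at the top.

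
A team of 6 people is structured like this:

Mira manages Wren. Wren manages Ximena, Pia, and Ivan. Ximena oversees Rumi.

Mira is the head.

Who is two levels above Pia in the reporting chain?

Pia reports to Wren, and Wren reports to Mira. So Pia's skip-level manager is Mira.

Mira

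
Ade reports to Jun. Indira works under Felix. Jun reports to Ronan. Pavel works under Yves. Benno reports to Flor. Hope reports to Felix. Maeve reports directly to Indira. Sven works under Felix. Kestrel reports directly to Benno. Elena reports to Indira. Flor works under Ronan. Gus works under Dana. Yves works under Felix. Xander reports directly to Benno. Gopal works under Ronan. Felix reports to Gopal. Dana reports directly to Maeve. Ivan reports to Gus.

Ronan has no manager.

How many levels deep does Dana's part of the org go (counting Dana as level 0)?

The longest chain under Dana runs Dana → Gus → Ivan, which is 2 levels below Dana.

2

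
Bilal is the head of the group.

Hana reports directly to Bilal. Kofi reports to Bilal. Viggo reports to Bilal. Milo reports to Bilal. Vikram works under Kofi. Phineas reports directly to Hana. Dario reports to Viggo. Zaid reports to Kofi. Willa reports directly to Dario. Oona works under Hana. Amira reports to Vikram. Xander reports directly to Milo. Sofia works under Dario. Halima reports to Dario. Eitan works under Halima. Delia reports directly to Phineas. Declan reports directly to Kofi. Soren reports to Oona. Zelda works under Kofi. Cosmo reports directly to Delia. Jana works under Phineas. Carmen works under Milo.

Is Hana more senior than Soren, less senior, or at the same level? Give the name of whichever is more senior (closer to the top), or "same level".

Hana

Hana is 1 level below Bilal; Soren is 3. Hana is higher.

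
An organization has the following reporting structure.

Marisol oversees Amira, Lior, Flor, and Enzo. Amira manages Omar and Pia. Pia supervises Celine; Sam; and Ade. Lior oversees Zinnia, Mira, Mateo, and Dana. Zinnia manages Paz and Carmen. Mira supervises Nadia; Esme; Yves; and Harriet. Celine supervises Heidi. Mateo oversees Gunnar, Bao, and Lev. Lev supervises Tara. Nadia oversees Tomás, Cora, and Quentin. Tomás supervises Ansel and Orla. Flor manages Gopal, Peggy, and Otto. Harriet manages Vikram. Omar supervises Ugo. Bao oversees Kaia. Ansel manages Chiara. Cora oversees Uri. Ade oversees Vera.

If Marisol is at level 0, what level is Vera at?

Chain from Vera up to Marisol: Vera → Ade → Pia → Amira → Marisol. That is 4 steps up, so Vera is 4 levels below Marisol.

4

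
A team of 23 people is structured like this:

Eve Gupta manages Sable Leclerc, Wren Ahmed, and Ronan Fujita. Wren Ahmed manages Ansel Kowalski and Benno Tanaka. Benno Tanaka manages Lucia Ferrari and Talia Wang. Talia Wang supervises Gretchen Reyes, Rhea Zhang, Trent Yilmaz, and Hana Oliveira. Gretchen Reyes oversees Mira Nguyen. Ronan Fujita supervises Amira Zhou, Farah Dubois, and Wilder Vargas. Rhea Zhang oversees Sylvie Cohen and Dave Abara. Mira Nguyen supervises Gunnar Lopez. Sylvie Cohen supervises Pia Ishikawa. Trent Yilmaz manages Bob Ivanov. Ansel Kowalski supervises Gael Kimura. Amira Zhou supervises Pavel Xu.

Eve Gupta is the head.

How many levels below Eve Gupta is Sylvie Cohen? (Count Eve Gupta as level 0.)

5

Chain from Sylvie Cohen up to Eve Gupta: Sylvie Cohen → Rhea Zhang → Talia Wang → Benno Tanaka → Wren Ahmed → Eve Gupta. That is 5 steps up, so Sylvie Cohen is 5 levels below Eve Gupta.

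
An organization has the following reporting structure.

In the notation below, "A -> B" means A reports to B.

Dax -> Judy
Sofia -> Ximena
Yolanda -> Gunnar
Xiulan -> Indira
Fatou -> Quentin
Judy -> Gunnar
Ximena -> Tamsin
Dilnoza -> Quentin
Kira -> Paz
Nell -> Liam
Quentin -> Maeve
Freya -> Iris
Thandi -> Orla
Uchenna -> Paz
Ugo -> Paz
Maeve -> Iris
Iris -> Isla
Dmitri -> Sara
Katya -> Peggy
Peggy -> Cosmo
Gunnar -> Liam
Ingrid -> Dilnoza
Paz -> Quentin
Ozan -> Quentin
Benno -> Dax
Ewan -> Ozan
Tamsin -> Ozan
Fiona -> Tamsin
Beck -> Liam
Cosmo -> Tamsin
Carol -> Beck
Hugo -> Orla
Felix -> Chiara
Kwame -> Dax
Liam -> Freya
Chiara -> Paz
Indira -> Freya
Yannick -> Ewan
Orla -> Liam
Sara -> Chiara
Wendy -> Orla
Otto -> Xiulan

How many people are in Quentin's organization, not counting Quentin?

Quentin directly manages Ozan, Dilnoza, Paz, Fatou. Under Ozan: Ewan, Yannick, Tamsin, Ximena, Sofia, Fiona, Cosmo, Peggy, Katya (9). Under Dilnoza: Ingrid (1). Under Paz: Kira, Ugo, Uchenna, Chiara, Felix, Sara, Dmitri (7). Fatou has no reports. So Quentin's organization is 4 direct reports plus everyone under them: 10 + 2 + 8 + 1 = 21.

21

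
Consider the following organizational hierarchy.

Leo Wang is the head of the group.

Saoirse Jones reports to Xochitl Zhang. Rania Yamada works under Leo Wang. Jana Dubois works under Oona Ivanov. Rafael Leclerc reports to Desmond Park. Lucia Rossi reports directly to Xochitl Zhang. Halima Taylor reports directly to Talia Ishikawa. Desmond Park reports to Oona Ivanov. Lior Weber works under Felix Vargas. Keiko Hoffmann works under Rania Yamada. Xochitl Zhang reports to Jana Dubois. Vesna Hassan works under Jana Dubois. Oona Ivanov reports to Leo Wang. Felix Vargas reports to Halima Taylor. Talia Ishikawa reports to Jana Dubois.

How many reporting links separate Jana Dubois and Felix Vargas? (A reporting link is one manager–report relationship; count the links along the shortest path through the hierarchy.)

Felix Vargas is in Jana Dubois's organization: the chain from Felix Vargas up to Jana Dubois is Felix Vargas → Halima Taylor → Talia Ishikawa → Jana Dubois, which is 3 links.

3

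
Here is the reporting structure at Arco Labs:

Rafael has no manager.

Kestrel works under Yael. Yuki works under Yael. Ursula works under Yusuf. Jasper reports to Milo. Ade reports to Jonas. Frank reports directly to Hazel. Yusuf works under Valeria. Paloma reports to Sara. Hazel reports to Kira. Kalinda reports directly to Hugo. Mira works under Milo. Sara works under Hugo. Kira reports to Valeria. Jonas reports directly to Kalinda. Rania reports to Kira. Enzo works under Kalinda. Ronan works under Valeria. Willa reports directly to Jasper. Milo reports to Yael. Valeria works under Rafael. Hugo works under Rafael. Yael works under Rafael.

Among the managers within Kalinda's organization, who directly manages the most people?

Kalinda

Direct-report counts within Kalinda's organization: Kalinda has 2; Jonas has 1. The largest is 2, held by Kalinda.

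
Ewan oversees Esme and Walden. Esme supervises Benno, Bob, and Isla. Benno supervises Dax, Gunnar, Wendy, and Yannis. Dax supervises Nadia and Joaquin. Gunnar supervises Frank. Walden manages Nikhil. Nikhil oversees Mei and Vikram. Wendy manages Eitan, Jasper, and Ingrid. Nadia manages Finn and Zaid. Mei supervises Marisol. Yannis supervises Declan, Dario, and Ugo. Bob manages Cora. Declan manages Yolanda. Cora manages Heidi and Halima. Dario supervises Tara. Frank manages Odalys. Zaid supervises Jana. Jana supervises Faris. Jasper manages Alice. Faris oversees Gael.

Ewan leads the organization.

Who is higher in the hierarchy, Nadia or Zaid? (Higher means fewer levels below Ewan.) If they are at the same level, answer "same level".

Nadia

Nadia is 4 levels below Ewan; Zaid is 5. Nadia is higher.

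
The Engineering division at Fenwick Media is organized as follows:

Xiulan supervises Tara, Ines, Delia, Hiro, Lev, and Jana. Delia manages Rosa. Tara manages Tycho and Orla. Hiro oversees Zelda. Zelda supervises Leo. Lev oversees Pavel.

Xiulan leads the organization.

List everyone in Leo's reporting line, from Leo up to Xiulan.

Leo reports to Zelda. Zelda reports to Hiro. Hiro reports to Xiulan. Xiulan is at the top.

Leo -> Zelda -> Hiro -> Xiulan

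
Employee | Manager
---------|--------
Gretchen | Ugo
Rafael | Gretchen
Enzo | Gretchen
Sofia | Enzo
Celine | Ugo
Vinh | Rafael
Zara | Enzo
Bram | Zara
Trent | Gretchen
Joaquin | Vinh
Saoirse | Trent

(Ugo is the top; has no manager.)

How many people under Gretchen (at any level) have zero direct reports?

4

The people in Gretchen's organization with no one reporting to them are Saoirse, Bram, Sofia, Joaquin. That is 4.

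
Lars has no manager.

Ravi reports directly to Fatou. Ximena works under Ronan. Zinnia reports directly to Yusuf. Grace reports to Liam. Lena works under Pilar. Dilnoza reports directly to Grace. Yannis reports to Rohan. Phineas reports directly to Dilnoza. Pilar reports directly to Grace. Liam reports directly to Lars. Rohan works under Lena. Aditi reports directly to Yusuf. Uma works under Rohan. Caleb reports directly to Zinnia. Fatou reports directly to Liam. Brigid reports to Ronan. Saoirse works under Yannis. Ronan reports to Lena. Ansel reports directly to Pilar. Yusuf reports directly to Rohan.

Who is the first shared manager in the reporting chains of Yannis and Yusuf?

Rohan

Yannis's chain of managers is Rohan, Lena, Pilar, Grace, Liam, Lars. Yusuf's chain of managers is Rohan, Lena, Pilar, Grace, Liam, Lars. The first manager that appears in both chains is Rohan.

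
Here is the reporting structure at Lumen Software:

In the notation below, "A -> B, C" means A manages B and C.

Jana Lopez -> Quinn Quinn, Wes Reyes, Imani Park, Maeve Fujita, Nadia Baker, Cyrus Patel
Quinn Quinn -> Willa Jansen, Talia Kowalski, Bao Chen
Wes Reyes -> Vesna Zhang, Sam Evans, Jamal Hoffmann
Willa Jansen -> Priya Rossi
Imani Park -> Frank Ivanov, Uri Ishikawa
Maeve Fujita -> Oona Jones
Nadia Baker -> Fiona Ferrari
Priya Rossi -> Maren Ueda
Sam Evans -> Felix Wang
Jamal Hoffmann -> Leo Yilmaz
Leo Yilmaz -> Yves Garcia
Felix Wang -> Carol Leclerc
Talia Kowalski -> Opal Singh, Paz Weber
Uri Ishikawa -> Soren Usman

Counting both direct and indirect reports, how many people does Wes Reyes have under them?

7

Wes Reyes directly manages Vesna Zhang, Sam Evans, Jamal Hoffmann. Vesna Zhang has no reports. Under Sam Evans: Felix Wang, Carol Leclerc (2). Under Jamal Hoffmann: Leo Yilmaz, Yves Garcia (2). So Wes Reyes's organization is 3 direct reports plus everyone under them: 1 + 3 + 3 = 7.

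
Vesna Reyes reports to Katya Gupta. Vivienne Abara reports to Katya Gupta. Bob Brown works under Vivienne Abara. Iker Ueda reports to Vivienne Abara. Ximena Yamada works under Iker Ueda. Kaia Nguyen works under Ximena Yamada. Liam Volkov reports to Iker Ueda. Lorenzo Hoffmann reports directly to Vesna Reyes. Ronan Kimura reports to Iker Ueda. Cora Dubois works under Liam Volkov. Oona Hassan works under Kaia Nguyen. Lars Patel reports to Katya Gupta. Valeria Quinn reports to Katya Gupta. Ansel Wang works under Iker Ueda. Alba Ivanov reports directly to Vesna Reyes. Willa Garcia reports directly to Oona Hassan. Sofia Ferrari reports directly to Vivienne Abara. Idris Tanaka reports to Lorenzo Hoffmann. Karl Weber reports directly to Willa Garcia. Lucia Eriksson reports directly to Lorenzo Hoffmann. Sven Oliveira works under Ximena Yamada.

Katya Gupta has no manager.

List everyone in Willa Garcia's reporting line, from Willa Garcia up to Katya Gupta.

Willa Garcia reports to Oona Hassan. Oona Hassan reports to Kaia Nguyen. Kaia Nguyen reports to Ximena Yamada. Ximena Yamada reports to Iker Ueda. Iker Ueda reports to Vivienne Abara. Vivienne Abara reports to Katya Gupta. Katya Gupta is at the top.

Willa Garcia -> Oona Hassan -> Kaia Nguyen -> Ximena Yamada -> Iker Ueda -> Vivienne Abara -> Katya Gupta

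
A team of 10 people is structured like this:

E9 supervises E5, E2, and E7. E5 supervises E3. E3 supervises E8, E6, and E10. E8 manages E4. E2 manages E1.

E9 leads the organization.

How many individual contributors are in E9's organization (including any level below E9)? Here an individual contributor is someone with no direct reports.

5

The people in E9's organization with no one reporting to them are E7, E1, E10, E6, E4. That is 5.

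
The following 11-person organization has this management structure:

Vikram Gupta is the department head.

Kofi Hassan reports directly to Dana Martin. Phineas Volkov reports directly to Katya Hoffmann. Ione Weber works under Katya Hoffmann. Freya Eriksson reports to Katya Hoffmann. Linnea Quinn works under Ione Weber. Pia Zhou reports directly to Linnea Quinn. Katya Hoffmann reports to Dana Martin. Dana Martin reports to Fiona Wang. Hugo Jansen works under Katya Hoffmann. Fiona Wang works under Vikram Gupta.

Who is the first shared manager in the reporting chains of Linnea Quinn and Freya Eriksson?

Linnea Quinn's chain of managers is Ione Weber, Katya Hoffmann, Dana Martin, Fiona Wang, Vikram Gupta. Freya Eriksson's chain of managers is Katya Hoffmann, Dana Martin, Fiona Wang, Vikram Gupta. The first manager that appears in both chains is Katya Hoffmann.

Katya Hoffmann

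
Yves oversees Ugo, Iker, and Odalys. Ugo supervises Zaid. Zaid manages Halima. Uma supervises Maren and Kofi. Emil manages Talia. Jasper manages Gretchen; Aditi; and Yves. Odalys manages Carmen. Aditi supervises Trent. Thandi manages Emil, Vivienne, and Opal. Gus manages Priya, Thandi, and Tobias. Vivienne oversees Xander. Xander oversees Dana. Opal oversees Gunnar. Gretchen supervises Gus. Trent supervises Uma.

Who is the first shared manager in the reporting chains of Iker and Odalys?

Iker's chain of managers is Yves, Jasper. Odalys's chain of managers is Yves, Jasper. The first manager that appears in both chains is Yves.

Yves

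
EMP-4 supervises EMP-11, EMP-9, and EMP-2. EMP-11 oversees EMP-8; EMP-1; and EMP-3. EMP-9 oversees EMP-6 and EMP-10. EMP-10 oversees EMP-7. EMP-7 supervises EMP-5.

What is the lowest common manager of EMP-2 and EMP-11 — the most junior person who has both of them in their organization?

EMP-4

EMP-2's chain of managers is EMP-4. EMP-11's chain of managers is EMP-4. The first manager that appears in both chains is EMP-4.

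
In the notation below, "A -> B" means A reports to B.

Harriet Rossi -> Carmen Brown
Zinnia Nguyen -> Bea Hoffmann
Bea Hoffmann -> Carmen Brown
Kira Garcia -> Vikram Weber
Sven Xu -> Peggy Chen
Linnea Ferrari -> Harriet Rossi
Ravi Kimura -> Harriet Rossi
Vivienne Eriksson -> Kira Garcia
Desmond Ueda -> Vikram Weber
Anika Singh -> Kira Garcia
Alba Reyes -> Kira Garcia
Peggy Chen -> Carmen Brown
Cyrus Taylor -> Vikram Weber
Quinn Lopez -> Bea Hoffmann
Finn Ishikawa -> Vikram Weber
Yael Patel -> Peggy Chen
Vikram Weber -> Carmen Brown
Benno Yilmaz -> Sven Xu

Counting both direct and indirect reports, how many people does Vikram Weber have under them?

Vikram Weber directly manages Cyrus Taylor, Kira Garcia, Desmond Ueda, Finn Ishikawa. Cyrus Taylor has no reports. Under Kira Garcia: Vivienne Eriksson, Anika Singh, Alba Reyes (3). Desmond Ueda has no reports. Finn Ishikawa has no reports. So Vikram Weber's organization is 4 direct reports plus everyone under them: 1 + 4 + 1 + 1 = 7.

7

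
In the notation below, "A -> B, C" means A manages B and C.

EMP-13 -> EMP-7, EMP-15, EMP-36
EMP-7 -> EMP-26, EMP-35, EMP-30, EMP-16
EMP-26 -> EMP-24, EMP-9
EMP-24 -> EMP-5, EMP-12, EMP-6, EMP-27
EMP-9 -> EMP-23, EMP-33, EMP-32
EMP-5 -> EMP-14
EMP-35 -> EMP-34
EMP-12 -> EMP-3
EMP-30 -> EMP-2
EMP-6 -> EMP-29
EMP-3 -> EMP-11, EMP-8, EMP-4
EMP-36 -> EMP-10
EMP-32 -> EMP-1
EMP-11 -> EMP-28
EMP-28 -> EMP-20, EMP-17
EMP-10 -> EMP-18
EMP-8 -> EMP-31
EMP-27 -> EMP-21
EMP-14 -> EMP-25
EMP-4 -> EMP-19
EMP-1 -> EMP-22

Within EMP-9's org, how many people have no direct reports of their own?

The people in EMP-9's organization with no one reporting to them are EMP-22, EMP-33, EMP-23. That is 3.

3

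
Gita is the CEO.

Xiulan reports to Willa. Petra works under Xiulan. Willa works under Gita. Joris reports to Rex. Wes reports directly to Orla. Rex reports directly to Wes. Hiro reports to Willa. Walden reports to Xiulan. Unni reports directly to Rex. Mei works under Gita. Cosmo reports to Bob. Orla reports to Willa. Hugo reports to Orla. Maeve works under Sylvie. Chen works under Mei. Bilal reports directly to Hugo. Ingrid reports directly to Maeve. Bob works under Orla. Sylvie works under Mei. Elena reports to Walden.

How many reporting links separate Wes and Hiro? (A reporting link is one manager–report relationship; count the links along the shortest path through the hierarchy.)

3

Wes is 2 levels below Willa, and Hiro is 1 level below Willa (their lowest common manager). The shortest path runs up from Wes to Willa and back down to Hiro: 2 + 1 = 3 links.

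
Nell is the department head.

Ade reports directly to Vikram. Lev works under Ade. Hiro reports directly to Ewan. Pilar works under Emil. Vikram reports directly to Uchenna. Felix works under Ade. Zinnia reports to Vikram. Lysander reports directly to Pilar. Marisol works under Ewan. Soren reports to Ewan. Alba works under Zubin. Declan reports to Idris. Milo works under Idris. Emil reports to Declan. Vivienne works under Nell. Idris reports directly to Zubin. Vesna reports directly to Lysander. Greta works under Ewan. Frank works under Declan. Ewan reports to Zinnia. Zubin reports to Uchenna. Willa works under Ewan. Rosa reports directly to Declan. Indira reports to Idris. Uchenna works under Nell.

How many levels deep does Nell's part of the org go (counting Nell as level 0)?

The longest chain under Nell runs Nell → Uchenna → Zubin → Idris → Declan → Emil → Pilar → Lysander → Vesna, which is 8 levels below Nell.

8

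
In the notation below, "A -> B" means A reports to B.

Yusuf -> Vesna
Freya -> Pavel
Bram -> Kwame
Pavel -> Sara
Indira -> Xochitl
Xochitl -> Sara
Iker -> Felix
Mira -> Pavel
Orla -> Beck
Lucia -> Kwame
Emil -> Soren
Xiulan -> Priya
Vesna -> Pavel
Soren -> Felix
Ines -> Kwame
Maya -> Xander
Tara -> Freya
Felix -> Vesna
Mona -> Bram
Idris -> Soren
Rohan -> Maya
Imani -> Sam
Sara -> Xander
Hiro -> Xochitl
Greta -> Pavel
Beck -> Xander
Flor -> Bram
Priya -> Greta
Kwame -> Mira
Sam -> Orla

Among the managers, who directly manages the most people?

Direct-report counts: Xander has 3; Maya has 1; Beck has 1; Orla has 1; Sam has 1; Sara has 2; Pavel has 4; Freya has 1; Greta has 1; Priya has 1; Mira has 1; Kwame has 3; Bram has 2; Vesna has 2; Felix has 2; Soren has 2; Xochitl has 2. The largest is 4, held by Pavel.

Pavel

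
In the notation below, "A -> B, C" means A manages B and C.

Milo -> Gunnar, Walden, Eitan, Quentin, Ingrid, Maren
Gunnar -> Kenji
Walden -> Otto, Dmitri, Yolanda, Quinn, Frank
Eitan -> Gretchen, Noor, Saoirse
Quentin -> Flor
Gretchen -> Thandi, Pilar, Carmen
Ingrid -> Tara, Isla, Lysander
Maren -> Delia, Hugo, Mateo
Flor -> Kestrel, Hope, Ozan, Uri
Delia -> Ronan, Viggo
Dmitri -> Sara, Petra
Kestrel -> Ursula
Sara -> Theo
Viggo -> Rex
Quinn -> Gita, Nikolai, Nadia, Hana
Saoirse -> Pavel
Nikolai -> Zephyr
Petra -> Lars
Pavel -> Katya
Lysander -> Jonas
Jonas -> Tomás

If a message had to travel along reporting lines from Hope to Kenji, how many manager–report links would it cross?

Hope is 3 levels below Milo, and Kenji is 2 levels below Milo (their lowest common manager). The shortest path runs up from Hope to Milo and back down to Kenji: 3 + 2 = 5 links.

5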